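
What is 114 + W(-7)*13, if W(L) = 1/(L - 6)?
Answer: 113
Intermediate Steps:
W(L) = 1/(-6 + L)
114 + W(-7)*13 = 114 + 13/(-6 - 7) = 114 + 13/(-13) = 114 - 1/13*13 = 114 - 1 = 113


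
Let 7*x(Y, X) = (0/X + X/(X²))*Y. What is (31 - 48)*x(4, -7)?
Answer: 68/49 ≈ 1.3878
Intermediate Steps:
x(Y, X) = Y/(7*X) (x(Y, X) = ((0/X + X/(X²))*Y)/7 = ((0 + X/X²)*Y)/7 = ((0 + 1/X)*Y)/7 = (Y/X)/7 = Y/(7*X))
(31 - 48)*x(4, -7) = (31 - 48)*((⅐)*4/(-7)) = -17*4*(-1)/(7*7) = -17*(-4/49) = 68/49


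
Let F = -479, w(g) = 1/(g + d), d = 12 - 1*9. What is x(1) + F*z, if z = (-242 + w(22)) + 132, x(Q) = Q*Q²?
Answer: 1316796/25 ≈ 52672.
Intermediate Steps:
d = 3 (d = 12 - 9 = 3)
w(g) = 1/(3 + g) (w(g) = 1/(g + 3) = 1/(3 + g))
x(Q) = Q³
z = -2749/25 (z = (-242 + 1/(3 + 22)) + 132 = (-242 + 1/25) + 132 = -6049/25 + 132 = -2749/25 ≈ -109.96)
x(1) + F*z = 1³ - 479*(-2749/25) = 1 + 1316771/25 = 1316796/25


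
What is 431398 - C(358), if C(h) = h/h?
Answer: 431397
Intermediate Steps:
C(h) = 1
431398 - C(358) = 431398 - 1*1 = 431398 - 1 = 431397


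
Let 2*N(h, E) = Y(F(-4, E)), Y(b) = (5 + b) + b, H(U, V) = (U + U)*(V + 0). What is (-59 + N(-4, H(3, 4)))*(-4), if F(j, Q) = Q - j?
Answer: 114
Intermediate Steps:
H(U, V) = 2*U*V (H(U, V) = (2*U)*V = 2*U*V)
Y(b) = 5 + 2*b
N(h, E) = 13/2 + E (N(h, E) = (5 + 2*(E - 1*(-4)))/2 = (5 + 2*(E + 4))/2 = (5 + 2*(4 + E))/2 = (5 + (8 + 2*E))/2 = (13 + 2*E)/2 = 13/2 + E)
(-59 + N(-4, H(3, 4)))*(-4) = (-59 + (13/2 + 2*3*4))*(-4) = (-59 + (13/2 + 24))*(-4) = (-59 + 61/2)*(-4) = -57/2*(-4) = 114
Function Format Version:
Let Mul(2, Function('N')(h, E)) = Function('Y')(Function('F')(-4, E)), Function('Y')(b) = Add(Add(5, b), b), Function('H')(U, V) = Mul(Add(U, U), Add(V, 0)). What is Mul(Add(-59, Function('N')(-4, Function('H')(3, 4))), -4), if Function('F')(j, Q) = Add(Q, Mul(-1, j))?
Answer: 114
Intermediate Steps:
Function('H')(U, V) = Mul(2, U, V) (Function('H')(U, V) = Mul(Mul(2, U), V) = Mul(2, U, V))
Function('Y')(b) = Add(5, Mul(2, b))
Function('N')(h, E) = Add(Rational(13, 2), E) (Function('N')(h, E) = Mul(Rational(1, 2), Add(5, Mul(2, Add(E, Mul(-1, -4))))) = Mul(Rational(1, 2), Add(5, Mul(2, Add(E, 4)))) = Mul(Rational(1, 2), Add(5, Mul(2, Add(4, E)))) = Mul(Rational(1, 2), Add(5, Add(8, Mul(2, E)))) = Mul(Rational(1, 2), Add(13, Mul(2, E))) = Add(Rational(13, 2), E))
Mul(Add(-59, Function('N')(-4, Function('H')(3, 4))), -4) = Mul(Add(-59, Add(Rational(13, 2), Mul(2, 3, 4))), -4) = Mul(Add(-59, Add(Rational(13, 2), 24)), -4) = Mul(Add(-59, Rational(61, 2)), -4) = Mul(Rational(-57, 2), -4) = 114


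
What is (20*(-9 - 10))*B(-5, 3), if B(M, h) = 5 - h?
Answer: -760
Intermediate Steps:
(20*(-9 - 10))*B(-5, 3) = (20*(-9 - 10))*(5 - 1*3) = (20*(-19))*(5 - 3) = -380*2 = -760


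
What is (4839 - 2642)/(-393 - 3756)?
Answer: -2197/4149 ≈ -0.52952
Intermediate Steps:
(4839 - 2642)/(-393 - 3756) = 2197/(-4149) = 2197*(-1/4149) = -2197/4149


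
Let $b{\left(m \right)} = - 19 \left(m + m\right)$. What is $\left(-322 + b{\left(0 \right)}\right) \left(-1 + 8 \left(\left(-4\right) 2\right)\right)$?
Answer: $20930$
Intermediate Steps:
$b{\left(m \right)} = - 38 m$ ($b{\left(m \right)} = - 19 \cdot 2 m = - 38 m$)
$\left(-322 + b{\left(0 \right)}\right) \left(-1 + 8 \left(\left(-4\right) 2\right)\right) = \left(-322 - 0\right) \left(-1 + 8 \left(\left(-4\right) 2\right)\right) = \left(-322 + 0\right) \left(-1 + 8 \left(-8\right)\right) = - 322 \left(-1 - 64\right) = \left(-322\right) \left(-65\right) = 20930$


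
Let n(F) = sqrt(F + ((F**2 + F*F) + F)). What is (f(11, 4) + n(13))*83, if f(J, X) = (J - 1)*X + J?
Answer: 4233 + 166*sqrt(91) ≈ 5816.5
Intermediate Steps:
f(J, X) = J + X*(-1 + J) (f(J, X) = (-1 + J)*X + J = X*(-1 + J) + J = J + X*(-1 + J))
n(F) = sqrt(2*F + 2*F**2) (n(F) = sqrt(F + ((F**2 + F**2) + F)) = sqrt(F + (2*F**2 + F)) = sqrt(F + (F + 2*F**2)) = sqrt(2*F + 2*F**2))
(f(11, 4) + n(13))*83 = ((11 - 1*4 + 11*4) + sqrt(2)*sqrt(13*(1 + 13)))*83 = ((11 - 4 + 44) + sqrt(2)*sqrt(13*14))*83 = (51 + sqrt(2)*sqrt(182))*83 = (51 + 2*sqrt(91))*83 = 4233 + 166*sqrt(91)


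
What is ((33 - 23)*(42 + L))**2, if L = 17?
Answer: 348100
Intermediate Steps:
((33 - 23)*(42 + L))**2 = ((33 - 23)*(42 + 17))**2 = (10*59)**2 = 590**2 = 348100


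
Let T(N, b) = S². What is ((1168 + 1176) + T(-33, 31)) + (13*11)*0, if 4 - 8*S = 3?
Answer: 150017/64 ≈ 2344.0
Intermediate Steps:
S = ⅛ (S = ½ - ⅛*3 = ½ - 3/8 = ⅛ ≈ 0.12500)
T(N, b) = 1/64 (T(N, b) = (⅛)² = 1/64)
((1168 + 1176) + T(-33, 31)) + (13*11)*0 = ((1168 + 1176) + 1/64) + (13*11)*0 = (2344 + 1/64) + 143*0 = 150017/64 + 0 = 150017/64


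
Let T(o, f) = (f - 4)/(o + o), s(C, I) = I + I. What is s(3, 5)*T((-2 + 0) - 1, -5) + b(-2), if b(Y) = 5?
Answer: 20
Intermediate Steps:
s(C, I) = 2*I
T(o, f) = (-4 + f)/(2*o) (T(o, f) = (-4 + f)/((2*o)) = (-4 + f)*(1/(2*o)) = (-4 + f)/(2*o))
s(3, 5)*T((-2 + 0) - 1, -5) + b(-2) = (2*5)*((-4 - 5)/(2*((-2 + 0) - 1))) + 5 = 10*((1/2)*(-9)/(-2 - 1)) + 5 = 10*((1/2)*(-9)/(-3)) + 5 = 10*((1/2)*(-1/3)*(-9)) + 5 = 10*(3/2) + 5 = 15 + 5 = 20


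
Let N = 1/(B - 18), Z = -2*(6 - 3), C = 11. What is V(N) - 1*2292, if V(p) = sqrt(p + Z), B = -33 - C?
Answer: -2292 + I*sqrt(23126)/62 ≈ -2292.0 + 2.4528*I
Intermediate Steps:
B = -44 (B = -33 - 1*11 = -33 - 11 = -44)
Z = -6 (Z = -2*3 = -6)
N = -1/62 (N = 1/(-44 - 18) = 1/(-62) = -1/62 ≈ -0.016129)
V(p) = sqrt(-6 + p) (V(p) = sqrt(p - 6) = sqrt(-6 + p))
V(N) - 1*2292 = sqrt(-6 - 1/62) - 1*2292 = sqrt(-373/62) - 2292 = I*sqrt(23126)/62 - 2292 = -2292 + I*sqrt(23126)/62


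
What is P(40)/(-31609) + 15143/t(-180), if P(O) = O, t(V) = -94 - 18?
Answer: -478659567/3540208 ≈ -135.21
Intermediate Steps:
t(V) = -112
P(40)/(-31609) + 15143/t(-180) = 40/(-31609) + 15143/(-112) = 40*(-1/31609) + 15143*(-1/112) = -40/31609 - 15143/112 = -478659567/3540208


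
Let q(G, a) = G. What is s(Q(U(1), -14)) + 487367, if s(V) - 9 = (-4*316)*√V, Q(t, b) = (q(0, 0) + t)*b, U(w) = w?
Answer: 487376 - 1264*I*√14 ≈ 4.8738e+5 - 4729.5*I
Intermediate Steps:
Q(t, b) = b*t (Q(t, b) = (0 + t)*b = t*b = b*t)
s(V) = 9 - 1264*√V (s(V) = 9 + (-4*316)*√V = 9 - 1264*√V)
s(Q(U(1), -14)) + 487367 = (9 - 1264*I*√14) + 487367 = 487376 - 1264*I*√14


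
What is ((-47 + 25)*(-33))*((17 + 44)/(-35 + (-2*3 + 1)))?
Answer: -22143/20 ≈ -1107.2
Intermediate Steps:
((-47 + 25)*(-33))*((17 + 44)/(-35 + (-2*3 + 1))) = (-22*(-33))*(61/(-35 + (-6 + 1))) = 726*(61/(-35 - 5)) = 726*(61/(-40)) = 726*(61*(-1/40)) = 726*(-61/40) = -22143/20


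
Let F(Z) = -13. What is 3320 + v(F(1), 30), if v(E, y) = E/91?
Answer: 23239/7 ≈ 3319.9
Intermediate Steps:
v(E, y) = E/91 (v(E, y) = E*(1/91) = E/91)
3320 + v(F(1), 30) = 3320 + (1/91)*(-13) = 3320 - 1/7 = 23239/7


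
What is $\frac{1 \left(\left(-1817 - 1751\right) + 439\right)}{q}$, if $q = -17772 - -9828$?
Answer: $\frac{1043}{2648} \approx 0.39388$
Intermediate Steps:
$q = -7944$ ($q = -17772 + 9828 = -7944$)
$\frac{1 \left(\left(-1817 - 1751\right) + 439\right)}{q} = \frac{1 \left(\left(-1817 - 1751\right) + 439\right)}{-7944} = 1 \left(-3568 + 439\right) \left(- \frac{1}{7944}\right) = 1 \left(-3129\right) \left(- \frac{1}{7944}\right) = \left(-3129\right) \left(- \frac{1}{7944}\right) = \frac{1043}{2648}$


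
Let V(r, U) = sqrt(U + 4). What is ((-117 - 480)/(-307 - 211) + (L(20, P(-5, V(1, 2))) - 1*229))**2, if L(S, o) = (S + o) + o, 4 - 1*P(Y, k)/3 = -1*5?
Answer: 6350974249/268324 ≈ 23669.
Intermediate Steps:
V(r, U) = sqrt(4 + U)
P(Y, k) = 27 (P(Y, k) = 12 - (-3)*5 = 12 - 3*(-5) = 12 + 15 = 27)
L(S, o) = S + 2*o
((-117 - 480)/(-307 - 211) + (L(20, P(-5, V(1, 2))) - 1*229))**2 = ((-117 - 480)/(-307 - 211) + ((20 + 2*27) - 1*229))**2 = (-597/(-518) + ((20 + 54) - 229))**2 = (-597*(-1/518) + (74 - 229))**2 = (597/518 - 155)**2 = (-79693/518)**2 = 6350974249/268324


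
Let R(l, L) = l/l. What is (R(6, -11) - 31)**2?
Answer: 900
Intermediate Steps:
R(l, L) = 1
(R(6, -11) - 31)**2 = (1 - 31)**2 = (-30)**2 = 900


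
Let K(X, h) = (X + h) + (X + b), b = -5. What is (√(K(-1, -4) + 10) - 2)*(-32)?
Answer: 64 - 32*I ≈ 64.0 - 32.0*I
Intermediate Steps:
K(X, h) = -5 + h + 2*X (K(X, h) = (X + h) + (X - 5) = (X + h) + (-5 + X) = -5 + h + 2*X)
(√(K(-1, -4) + 10) - 2)*(-32) = (√((-5 - 4 + 2*(-1)) + 10) - 2)*(-32) = (√((-5 - 4 - 2) + 10) - 2)*(-32) = (√(-11 + 10) - 2)*(-32) = (√(-1) - 2)*(-32) = (I - 2)*(-32) = (-2 + I)*(-32) = 64 - 32*I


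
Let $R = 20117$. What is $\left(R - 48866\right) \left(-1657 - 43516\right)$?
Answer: $1298678577$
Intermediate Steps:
$\left(R - 48866\right) \left(-1657 - 43516\right) = \left(20117 - 48866\right) \left(-1657 - 43516\right) = \left(-28749\right) \left(-45173\right) = 1298678577$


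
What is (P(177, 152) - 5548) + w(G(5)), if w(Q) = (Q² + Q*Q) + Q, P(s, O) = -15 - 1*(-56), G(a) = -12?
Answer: -5231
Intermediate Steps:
P(s, O) = 41 (P(s, O) = -15 + 56 = 41)
w(Q) = Q + 2*Q² (w(Q) = (Q² + Q²) + Q = 2*Q² + Q = Q + 2*Q²)
(P(177, 152) - 5548) + w(G(5)) = (41 - 5548) - 12*(1 + 2*(-12)) = -5507 - 12*(1 - 24) = -5507 - 12*(-23) = -5507 + 276 = -5231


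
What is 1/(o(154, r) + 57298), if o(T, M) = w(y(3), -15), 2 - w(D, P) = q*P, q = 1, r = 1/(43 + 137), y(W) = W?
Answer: 1/57315 ≈ 1.7447e-5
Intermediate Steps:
r = 1/180 ≈ 0.0055556
w(D, P) = 2 - P
o(T, M) = 17 (o(T, M) = 2 - 1*(-15) = 2 + 15 = 17)
1/(o(154, r) + 57298) = 1/(17 + 57298) = 1/57315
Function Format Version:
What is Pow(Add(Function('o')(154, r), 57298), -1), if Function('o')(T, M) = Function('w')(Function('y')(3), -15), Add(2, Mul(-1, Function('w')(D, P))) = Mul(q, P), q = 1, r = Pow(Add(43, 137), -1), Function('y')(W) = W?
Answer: Rational(1, 57315) ≈ 1.7447e-5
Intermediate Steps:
r = Rational(1, 180) (r = Pow(180, -1) = Rational(1, 180) ≈ 0.0055556)
Function('w')(D, P) = Add(2, Mul(-1, P)) (Function('w')(D, P) = Add(2, Mul(-1, Mul(1, P))) = Add(2, Mul(-1, P)))
Function('o')(T, M) = 17 (Function('o')(T, M) = Add(2, Mul(-1, -15)) = Add(2, 15) = 17)
Pow(Add(Function('o')(154, r), 57298), -1) = Pow(Add(17, 57298), -1) = Pow(57315, -1) = Rational(1, 57315)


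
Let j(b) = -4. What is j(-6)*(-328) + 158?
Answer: 1470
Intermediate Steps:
j(-6)*(-328) + 158 = -4*(-328) + 158 = 1312 + 158 = 1470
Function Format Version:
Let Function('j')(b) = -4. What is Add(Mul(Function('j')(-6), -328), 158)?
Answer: 1470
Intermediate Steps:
Add(Mul(Function('j')(-6), -328), 158) = Add(Mul(-4, -328), 158) = Add(1312, 158) = 1470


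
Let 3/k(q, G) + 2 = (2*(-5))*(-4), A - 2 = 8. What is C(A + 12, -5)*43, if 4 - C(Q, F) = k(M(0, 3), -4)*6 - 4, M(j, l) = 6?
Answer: 6149/19 ≈ 323.63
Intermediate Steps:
A = 10 (A = 2 + 8 = 10)
k(q, G) = 3/38 (k(q, G) = 3/(-2 + (2*(-5))*(-4)) = 3/(-2 - 10*(-4)) = 3/(-2 + 40) = 3/38)
C(Q, F) = 143/19 (C(Q, F) = 4 - ((3/38)*6 - 4) = 4 - (9/19 - 4) = 4 - 1*(-67/19) = 4 + 67/19 = 143/19)
C(A + 12, -5)*43 = (143/19)*43 = 6149/19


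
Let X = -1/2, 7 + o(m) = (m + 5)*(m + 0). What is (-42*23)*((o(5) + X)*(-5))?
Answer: 205275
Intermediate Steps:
o(m) = -7 + m*(5 + m) (o(m) = -7 + (m + 5)*(m + 0) = -7 + (5 + m)*m = -7 + m*(5 + m))
X = -½ (X = -1*½ = -½ ≈ -0.50000)
(-42*23)*((o(5) + X)*(-5)) = (-42*23)*(((-7 + 5² + 5*5) - ½)*(-5)) = -966*((-7 + 25 + 25) - ½)*(-5) = -966*(43 - ½)*(-5) = -41055*(-5) = -966*(-425/2) = 205275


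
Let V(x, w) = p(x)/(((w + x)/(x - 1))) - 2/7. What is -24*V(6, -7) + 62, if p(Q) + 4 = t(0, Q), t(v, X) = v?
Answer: -2878/7 ≈ -411.14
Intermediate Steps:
p(Q) = -4 (p(Q) = -4 + 0 = -4)
V(x, w) = -2/7 - 4*(-1 + x)/(w + x) (V(x, w) = -4*(x - 1)/(w + x) - 2/7 = -4*(-1 + x)/(w + x) - 2*1/7 = -4*(-1 + x)/(w + x) - 2/7 = -2/7 - 4*(-1 + x)/(w + x))
-24*V(6, -7) + 62 = -48*(14 - 1*(-7) - 15*6)/(7*(-7 + 6)) + 62 = -48*(14 + 7 - 90)/(7*(-1)) + 62 = -48*(-1)*(-69)/7 + 62 = -24*138/7 + 62 = -3312/7 + 62 = -2878/7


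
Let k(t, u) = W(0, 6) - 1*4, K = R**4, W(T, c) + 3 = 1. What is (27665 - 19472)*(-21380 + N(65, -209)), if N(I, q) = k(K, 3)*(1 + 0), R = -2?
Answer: -175215498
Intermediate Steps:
W(T, c) = -2 (W(T, c) = -3 + 1 = -2)
K = 16 (K = (-2)**4 = 16)
k(t, u) = -6 (k(t, u) = -2 - 1*4 = -2 - 4 = -6)
N(I, q) = -6 (N(I, q) = -6*(1 + 0) = -6*1 = -6)
(27665 - 19472)*(-21380 + N(65, -209)) = (27665 - 19472)*(-21380 - 6) = 8193*(-21386) = -175215498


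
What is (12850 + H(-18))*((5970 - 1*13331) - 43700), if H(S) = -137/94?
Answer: -61669586543/94 ≈ -6.5606e+8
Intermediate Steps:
H(S) = -137/94 (H(S) = -137*1/94 = -137/94)
(12850 + H(-18))*((5970 - 1*13331) - 43700) = (12850 - 137/94)*((5970 - 1*13331) - 43700) = 1207763*((5970 - 13331) - 43700)/94 = 1207763*(-7361 - 43700)/94 = (1207763/94)*(-51061) = -61669586543/94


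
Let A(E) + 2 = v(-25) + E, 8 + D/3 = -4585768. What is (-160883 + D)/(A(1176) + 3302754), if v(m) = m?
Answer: -13918211/3303903 ≈ -4.2127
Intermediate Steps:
D = -13757328 (D = -24 + 3*(-4585768) = -24 - 13757304 = -13757328)
A(E) = -27 + E (A(E) = -2 + (-25 + E) = -27 + E)
(-160883 + D)/(A(1176) + 3302754) = (-160883 - 13757328)/((-27 + 1176) + 3302754) = -13918211/(1149 + 3302754) = -13918211/3303903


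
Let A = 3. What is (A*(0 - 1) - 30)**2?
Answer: 1089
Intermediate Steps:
(A*(0 - 1) - 30)**2 = (3*(0 - 1) - 30)**2 = (3*(-1) - 30)**2 = (-3 - 30)**2 = (-33)**2 = 1089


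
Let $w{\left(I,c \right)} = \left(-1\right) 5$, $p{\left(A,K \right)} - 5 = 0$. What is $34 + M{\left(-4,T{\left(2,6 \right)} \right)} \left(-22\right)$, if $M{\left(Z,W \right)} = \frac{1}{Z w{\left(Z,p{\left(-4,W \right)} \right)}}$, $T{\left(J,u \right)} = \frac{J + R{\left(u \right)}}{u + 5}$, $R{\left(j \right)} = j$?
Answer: $\frac{329}{10} \approx 32.9$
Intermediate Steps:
$p{\left(A,K \right)} = 5$ ($p{\left(A,K \right)} = 5 + 0 = 5$)
$w{\left(I,c \right)} = -5$
$T{\left(J,u \right)} = \frac{J + u}{5 + u}$ ($T{\left(J,u \right)} = \frac{J + u}{u + 5} = \frac{J + u}{5 + u}$)
$M{\left(Z,W \right)} = - \frac{1}{5 Z}$ ($M{\left(Z,W \right)} = \frac{1}{Z \left(-5\right)} = \frac{1}{Z} \left(- \frac{1}{5}\right) = - \frac{1}{5 Z}$)
$34 + M{\left(-4,T{\left(2,6 \right)} \right)} \left(-22\right) = 34 + - \frac{1}{5 \left(-4\right)} \left(-22\right) = 34 + \left(- \frac{1}{5}\right) \left(- \frac{1}{4}\right) \left(-22\right) = 34 + \frac{1}{20} \left(-22\right) = 34 - \frac{11}{10} = \frac{329}{10}$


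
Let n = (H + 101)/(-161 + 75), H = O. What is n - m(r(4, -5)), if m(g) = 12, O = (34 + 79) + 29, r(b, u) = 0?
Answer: -1275/86 ≈ -14.826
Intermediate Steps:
O = 142 (O = 113 + 29 = 142)
H = 142
n = -243/86 (n = (142 + 101)/(-161 + 75) = 243/(-86) = 243*(-1/86) = -243/86 ≈ -2.8256)
n - m(r(4, -5)) = -243/86 - 1*12 = -243/86 - 12 = -1275/86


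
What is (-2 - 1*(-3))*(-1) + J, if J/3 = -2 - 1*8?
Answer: -31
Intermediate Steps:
J = -30 (J = 3*(-2 - 1*8) = 3*(-2 - 8) = 3*(-10) = -30)
(-2 - 1*(-3))*(-1) + J = (-2 - 1*(-3))*(-1) - 30 = (-2 + 3)*(-1) - 30 = 1*(-1) - 30 = -1 - 30 = -31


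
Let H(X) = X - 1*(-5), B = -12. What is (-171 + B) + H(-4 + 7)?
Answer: -175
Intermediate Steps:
H(X) = 5 + X (H(X) = X + 5 = 5 + X)
(-171 + B) + H(-4 + 7) = (-171 - 12) + (5 + (-4 + 7)) = -183 + (5 + 3) = -183 + 8 = -175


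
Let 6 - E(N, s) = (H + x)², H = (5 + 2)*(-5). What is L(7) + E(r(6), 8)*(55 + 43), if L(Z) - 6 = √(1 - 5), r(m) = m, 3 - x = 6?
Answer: -140918 + 2*I ≈ -1.4092e+5 + 2.0*I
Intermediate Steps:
H = -35 (H = 7*(-5) = -35)
x = -3 (x = 3 - 1*6 = 3 - 6 = -3)
E(N, s) = -1438 (E(N, s) = 6 - (-35 - 3)² = 6 - 1*(-38)² = 6 - 1*1444 = 6 - 1444 = -1438)
L(Z) = 6 + 2*I (L(Z) = 6 + √(1 - 5) = 6 + √(-4) = 6 + 2*I)
L(7) + E(r(6), 8)*(55 + 43) = (6 + 2*I) - 1438*(55 + 43) = (6 + 2*I) - 1438*98 = (6 + 2*I) - 140924 = -140918 + 2*I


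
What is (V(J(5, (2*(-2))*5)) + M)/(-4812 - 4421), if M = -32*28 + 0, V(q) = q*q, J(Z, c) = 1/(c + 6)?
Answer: 175615/1809668 ≈ 0.097043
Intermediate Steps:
J(Z, c) = 1/(6 + c)
V(q) = q**2
M = -896 (M = -896 + 0 = -896)
(V(J(5, (2*(-2))*5)) + M)/(-4812 - 4421) = ((1/(6 + (2*(-2))*5))**2 - 896)/(-4812 - 4421) = ((1/(6 - 4*5))**2 - 896)/(-9233) = ((1/(6 - 20))**2 - 896)*(-1/9233) = ((1/(-14))**2 - 896)*(-1/9233) = ((-1/14)**2 - 896)*(-1/9233) = (1/196 - 896)*(-1/9233) = -175615/196*(-1/9233) = 175615/1809668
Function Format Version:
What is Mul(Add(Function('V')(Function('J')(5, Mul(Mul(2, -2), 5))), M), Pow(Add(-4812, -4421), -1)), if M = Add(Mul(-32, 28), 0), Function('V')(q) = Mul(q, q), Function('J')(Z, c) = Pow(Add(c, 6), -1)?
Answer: Rational(175615, 1809668) ≈ 0.097043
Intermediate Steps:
Function('J')(Z, c) = Pow(Add(6, c), -1)
Function('V')(q) = Pow(q, 2)
M = -896 (M = Add(-896, 0) = -896)
Mul(Add(Function('V')(Function('J')(5, Mul(Mul(2, -2), 5))), M), Pow(Add(-4812, -4421), -1)) = Mul(Add(Pow(Pow(Add(6, Mul(Mul(2, -2), 5)), -1), 2), -896), Pow(Add(-4812, -4421), -1)) = Mul(Add(Pow(Pow(Add(6, Mul(-4, 5)), -1), 2), -896), Pow(-9233, -1)) = Mul(Add(Pow(Pow(Add(6, -20), -1), 2), -896), Rational(-1, 9233)) = Mul(Add(Pow(Pow(-14, -1), 2), -896), Rational(-1, 9233)) = Mul(Add(Pow(Rational(-1, 14), 2), -896), Rational(-1, 9233)) = Mul(Add(Rational(1, 196), -896), Rational(-1, 9233)) = Mul(Rational(-175615, 196), Rational(-1, 9233)) = Rational(175615, 1809668)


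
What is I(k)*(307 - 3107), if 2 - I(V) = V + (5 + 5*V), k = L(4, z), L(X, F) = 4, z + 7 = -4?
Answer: 75600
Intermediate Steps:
z = -11 (z = -7 - 4 = -11)
k = 4
I(V) = -3 - 6*V (I(V) = 2 - (V + (5 + 5*V)) = 2 - (5 + 6*V) = 2 + (-5 - 6*V) = -3 - 6*V)
I(k)*(307 - 3107) = (-3 - 6*4)*(307 - 3107) = (-3 - 24)*(-2800) = -27*(-2800) = 75600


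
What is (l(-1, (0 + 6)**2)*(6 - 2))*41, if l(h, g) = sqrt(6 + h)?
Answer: 164*sqrt(5) ≈ 366.72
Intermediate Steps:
(l(-1, (0 + 6)**2)*(6 - 2))*41 = (sqrt(6 - 1)*(6 - 2))*41 = (sqrt(5)*4)*41 = (4*sqrt(5))*41 = 164*sqrt(5)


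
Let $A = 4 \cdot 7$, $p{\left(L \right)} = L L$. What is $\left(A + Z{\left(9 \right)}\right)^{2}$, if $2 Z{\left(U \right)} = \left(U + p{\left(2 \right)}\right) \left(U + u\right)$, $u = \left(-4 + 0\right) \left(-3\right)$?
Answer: $\frac{108241}{4} \approx 27060.0$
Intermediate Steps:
$p{\left(L \right)} = L^{2}$
$u = 12$ ($u = \left(-4\right) \left(-3\right) = 12$)
$A = 28$
$Z{\left(U \right)} = \frac{\left(4 + U\right) \left(12 + U\right)}{2}$ ($Z{\left(U \right)} = \frac{\left(U + 2^{2}\right) \left(U + 12\right)}{2} = \frac{\left(U + 4\right) \left(12 + U\right)}{2} = \frac{\left(4 + U\right) \left(12 + U\right)}{2}$)
$\left(A + Z{\left(9 \right)}\right)^{2} = \left(28 + \left(24 + \frac{9^{2}}{2} + 8 \cdot 9\right)\right)^{2} = \left(28 + \left(24 + \frac{1}{2} \cdot 81 + 72\right)\right)^{2} = \left(28 + \left(24 + \frac{81}{2} + 72\right)\right)^{2} = \left(28 + \frac{273}{2}\right)^{2} = \left(\frac{329}{2}\right)^{2} = \frac{108241}{4}$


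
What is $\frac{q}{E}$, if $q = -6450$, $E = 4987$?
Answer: $- \frac{6450}{4987} \approx -1.2934$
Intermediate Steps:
$\frac{q}{E} = - \frac{6450}{4987}$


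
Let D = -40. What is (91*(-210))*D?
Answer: 764400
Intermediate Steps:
(91*(-210))*D = (91*(-210))*(-40) = -19110*(-40) = 764400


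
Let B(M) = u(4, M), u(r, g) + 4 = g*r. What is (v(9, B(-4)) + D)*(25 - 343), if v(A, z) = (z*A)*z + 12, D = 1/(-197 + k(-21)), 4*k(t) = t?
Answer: -929229072/809 ≈ -1.1486e+6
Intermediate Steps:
u(r, g) = -4 + g*r
k(t) = t/4
B(M) = -4 + 4*M (B(M) = -4 + M*4 = -4 + 4*M)
D = -4/809 (D = 1/(-197 + (¼)*(-21)) = 1/(-197 - 21/4) = 1/(-809/4) = -4/809 ≈ -0.0049444)
v(A, z) = 12 + A*z² (v(A, z) = (A*z)*z + 12 = A*z² + 12 = 12 + A*z²)
(v(9, B(-4)) + D)*(25 - 343) = ((12 + 9*(-4 + 4*(-4))²) - 4/809)*(25 - 343) = ((12 + 9*(-4 - 16)²) - 4/809)*(-318) = ((12 + 9*(-20)²) - 4/809)*(-318) = ((12 + 9*400) - 4/809)*(-318) = ((12 + 3600) - 4/809)*(-318) = (3612 - 4/809)*(-318) = (2922104/809)*(-318) = -929229072/809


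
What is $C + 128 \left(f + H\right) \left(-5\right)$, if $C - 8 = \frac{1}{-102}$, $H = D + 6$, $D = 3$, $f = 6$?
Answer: $- \frac{978385}{102} \approx -9592.0$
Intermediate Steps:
$H = 9$ ($H = 3 + 6 = 9$)
$C = \frac{815}{102}$ ($C = 8 + \frac{1}{-102} = 8 - \frac{1}{102} = \frac{815}{102} \approx 7.9902$)
$C + 128 \left(f + H\right) \left(-5\right) = \frac{815}{102} + 128 \left(6 + 9\right) \left(-5\right) = \frac{815}{102} + 128 \cdot 15 \left(-5\right) = \frac{815}{102} + 128 \left(-75\right) = \frac{815}{102} - 9600 = - \frac{978385}{102}$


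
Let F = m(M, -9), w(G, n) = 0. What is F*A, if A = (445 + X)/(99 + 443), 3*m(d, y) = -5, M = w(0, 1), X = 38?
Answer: -805/542 ≈ -1.4852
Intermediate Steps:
M = 0
m(d, y) = -5/3 (m(d, y) = (1/3)*(-5) = -5/3)
F = -5/3 ≈ -1.6667
A = 483/542 (A = (445 + 38)/(99 + 443) = 483/542 ≈ 0.89114)
F*A = -5/3*483/542 = -805/542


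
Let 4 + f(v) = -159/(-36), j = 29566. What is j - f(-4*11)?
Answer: 354787/12 ≈ 29566.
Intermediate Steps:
f(v) = 5/12 (f(v) = -4 - 159/(-36) = -4 - 159*(-1/36) = -4 + 53/12 = 5/12)
j - f(-4*11) = 29566 - 1*5/12 = 29566 - 5/12 = 354787/12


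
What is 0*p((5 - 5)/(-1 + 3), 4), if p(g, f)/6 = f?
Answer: 0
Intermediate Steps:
p(g, f) = 6*f
0*p((5 - 5)/(-1 + 3), 4) = 0*(6*4) = 0*24 = 0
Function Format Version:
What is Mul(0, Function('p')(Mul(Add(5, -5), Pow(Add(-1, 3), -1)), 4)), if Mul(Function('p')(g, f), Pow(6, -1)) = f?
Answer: 0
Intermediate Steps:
Function('p')(g, f) = Mul(6, f)
Mul(0, Function('p')(Mul(Add(5, -5), Pow(Add(-1, 3), -1)), 4)) = Mul(0, Mul(6, 4)) = Mul(0, 24) = 0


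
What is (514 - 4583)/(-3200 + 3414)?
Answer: -4069/214 ≈ -19.014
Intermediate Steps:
(514 - 4583)/(-3200 + 3414) = -4069/214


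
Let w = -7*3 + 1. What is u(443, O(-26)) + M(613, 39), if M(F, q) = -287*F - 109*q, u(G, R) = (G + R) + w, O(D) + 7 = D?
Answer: -179792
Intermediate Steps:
O(D) = -7 + D
w = -20 (w = -21 + 1 = -20)
u(G, R) = -20 + G + R (u(G, R) = (G + R) - 20 = -20 + G + R)
u(443, O(-26)) + M(613, 39) = (-20 + 443 + (-7 - 26)) + (-287*613 - 109*39) = (-20 + 443 - 33) + (-175931 - 4251) = 390 - 180182 = -179792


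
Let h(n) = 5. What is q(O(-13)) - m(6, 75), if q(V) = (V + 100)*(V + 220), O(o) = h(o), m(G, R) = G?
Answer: 23619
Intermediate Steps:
O(o) = 5
q(V) = (100 + V)*(220 + V)
q(O(-13)) - m(6, 75) = (22000 + 5² + 320*5) - 1*6 = (22000 + 25 + 1600) - 6 = 23625 - 6 = 23619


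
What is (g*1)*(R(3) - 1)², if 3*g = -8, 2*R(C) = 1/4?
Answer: -49/24 ≈ -2.0417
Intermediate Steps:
R(C) = ⅛ (R(C) = (½)/4 = (½)*(¼) = ⅛)
g = -8/3 (g = (⅓)*(-8) = -8/3 ≈ -2.6667)
(g*1)*(R(3) - 1)² = (-8/3*1)*(⅛ - 1)² = -8*(-7/8)²/3 = -8/3*49/64 = -49/24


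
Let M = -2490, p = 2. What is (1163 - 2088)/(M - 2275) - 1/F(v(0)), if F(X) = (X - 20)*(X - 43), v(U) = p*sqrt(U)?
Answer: 158147/819580 ≈ 0.19296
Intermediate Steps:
v(U) = 2*sqrt(U)
F(X) = (-43 + X)*(-20 + X) (F(X) = (-20 + X)*(-43 + X) = (-43 + X)*(-20 + X))
(1163 - 2088)/(M - 2275) - 1/F(v(0)) = (1163 - 2088)/(-2490 - 2275) - 1/(860 + (2*sqrt(0))**2 - 126*sqrt(0)) = -925/(-4765) - 1/(860 + (2*0)**2 - 126*0) = -925*(-1/4765) - 1/(860 + 0**2 - 63*0) = 185/953 - 1/(860 + 0 + 0) = 185/953 - 1/860 = 158147/819580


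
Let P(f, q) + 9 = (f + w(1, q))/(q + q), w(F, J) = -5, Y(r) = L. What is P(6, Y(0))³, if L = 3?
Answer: -148877/216 ≈ -689.25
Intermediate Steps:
Y(r) = 3
P(f, q) = -9 + (-5 + f)/(2*q) (P(f, q) = -9 + (f - 5)/(q + q) = -9 + (-5 + f)/((2*q)) = -9 + (-5 + f)*(1/(2*q)) = -9 + (-5 + f)/(2*q))
P(6, Y(0))³ = ((½)*(-5 + 6 - 18*3)/3)³ = ((½)*(⅓)*(-5 + 6 - 54))³ = ((½)*(⅓)*(-53))³ = (-53/6)³ = -148877/216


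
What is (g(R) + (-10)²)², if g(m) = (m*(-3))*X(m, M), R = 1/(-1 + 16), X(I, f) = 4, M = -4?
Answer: 246016/25 ≈ 9840.6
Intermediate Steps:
R = 1/15 ≈ 0.066667
g(m) = -12*m (g(m) = (m*(-3))*4 = -3*m*4 = -12*m)
(g(R) + (-10)²)² = (-12*1/15 + (-10)²)² = (-⅘ + 100)² = (496/5)² = 246016/25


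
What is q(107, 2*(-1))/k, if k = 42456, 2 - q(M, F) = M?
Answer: -35/14152 ≈ -0.0024731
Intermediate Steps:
q(M, F) = 2 - M
q(107, 2*(-1))/k = (2 - 1*107)/42456 = (2 - 107)*(1/42456) = -105*1/42456 = -35/14152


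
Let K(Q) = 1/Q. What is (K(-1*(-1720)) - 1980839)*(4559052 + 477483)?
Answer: -3431938342778253/344 ≈ -9.9766e+12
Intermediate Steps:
(K(-1*(-1720)) - 1980839)*(4559052 + 477483) = (1/(-1*(-1720)) - 1980839)*(4559052 + 477483) = (1/1720 - 1980839)*5036535 = -3407043079/1720*5036535 = -3431938342778253/344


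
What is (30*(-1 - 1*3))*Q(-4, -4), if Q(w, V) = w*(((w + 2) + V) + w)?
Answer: -4800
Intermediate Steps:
Q(w, V) = w*(2 + V + 2*w) (Q(w, V) = w*(((2 + w) + V) + w) = w*((2 + V + w) + w) = w*(2 + V + 2*w))
(30*(-1 - 1*3))*Q(-4, -4) = (30*(-1 - 1*3))*(-4*(2 - 4 + 2*(-4))) = (30*(-1 - 3))*(-4*(2 - 4 - 8)) = (30*(-4))*(-4*(-10)) = -120*40 = -4800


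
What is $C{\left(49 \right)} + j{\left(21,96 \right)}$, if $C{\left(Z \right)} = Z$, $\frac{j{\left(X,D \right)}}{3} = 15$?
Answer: $94$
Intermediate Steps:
$j{\left(X,D \right)} = 45$ ($j{\left(X,D \right)} = 3 \cdot 15 = 45$)
$C{\left(49 \right)} + j{\left(21,96 \right)} = 49 + 45 = 94$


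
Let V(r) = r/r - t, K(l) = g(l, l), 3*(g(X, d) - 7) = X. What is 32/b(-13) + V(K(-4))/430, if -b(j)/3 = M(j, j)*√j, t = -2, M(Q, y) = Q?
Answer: 3/430 - 32*I*√13/507 ≈ 0.0069767 - 0.22757*I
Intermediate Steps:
g(X, d) = 7 + X/3
K(l) = 7 + l/3
V(r) = 3 (V(r) = r/r - 1*(-2) = 1 + 2 = 3)
b(j) = -3*j^(3/2) (b(j) = -3*j*√j = -3*j^(3/2))
32/b(-13) + V(K(-4))/430 = 32/((-(-39)*I*√13)) + 3/430 = 32/((-(-39)*I*√13)) + 3*(1/430) = 32/((39*I*√13)) + 3/430 = 32*(-I*√13/507) + 3/430 = -32*I*√13/507 + 3/430 = 3/430 - 32*I*√13/507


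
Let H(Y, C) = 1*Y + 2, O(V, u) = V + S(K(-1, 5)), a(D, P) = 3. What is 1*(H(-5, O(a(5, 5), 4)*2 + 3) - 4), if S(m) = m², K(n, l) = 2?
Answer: -7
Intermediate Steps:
O(V, u) = 4 + V (O(V, u) = V + 2² = V + 4 = 4 + V)
H(Y, C) = 2 + Y (H(Y, C) = Y + 2 = 2 + Y)
1*(H(-5, O(a(5, 5), 4)*2 + 3) - 4) = 1*((2 - 5) - 4) = 1*(-3 - 4) = 1*(-7) = -7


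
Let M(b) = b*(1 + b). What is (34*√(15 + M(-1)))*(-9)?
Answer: -306*√15 ≈ -1185.1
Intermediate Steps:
(34*√(15 + M(-1)))*(-9) = (34*√(15 - (1 - 1)))*(-9) = (34*√(15 - 1*0))*(-9) = (34*√(15 + 0))*(-9) = (34*√15)*(-9) = -306*√15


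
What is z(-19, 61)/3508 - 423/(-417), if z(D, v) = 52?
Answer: 125464/121903 ≈ 1.0292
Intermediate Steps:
z(-19, 61)/3508 - 423/(-417) = 52/3508 - 423/(-417) = 52*(1/3508) - 423*(-1/417) = 13/877 + 141/139 = 125464/121903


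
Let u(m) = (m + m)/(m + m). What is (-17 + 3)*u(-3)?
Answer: -14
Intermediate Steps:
u(m) = 1 (u(m) = (2*m)/((2*m)) = (2*m)*(1/(2*m)) = 1)
(-17 + 3)*u(-3) = (-17 + 3)*1 = -14*1 = -14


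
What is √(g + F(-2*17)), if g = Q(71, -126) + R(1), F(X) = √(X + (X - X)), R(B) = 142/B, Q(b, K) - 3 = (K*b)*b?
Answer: √(-635021 + I*√34) ≈ 0.004 + 796.88*I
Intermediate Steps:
Q(b, K) = 3 + K*b² (Q(b, K) = 3 + (K*b)*b = 3 + K*b²)
F(X) = √X (F(X) = √(X + 0) = √X)
g = -635021 (g = (3 - 126*71²) + 142/1 = (3 - 126*5041) + 142*1 = (3 - 635166) + 142 = -635163 + 142 = -635021)
√(g + F(-2*17)) = √(-635021 + √(-2*17)) = √(-635021 + √(-34)) = √(-635021 + I*√34)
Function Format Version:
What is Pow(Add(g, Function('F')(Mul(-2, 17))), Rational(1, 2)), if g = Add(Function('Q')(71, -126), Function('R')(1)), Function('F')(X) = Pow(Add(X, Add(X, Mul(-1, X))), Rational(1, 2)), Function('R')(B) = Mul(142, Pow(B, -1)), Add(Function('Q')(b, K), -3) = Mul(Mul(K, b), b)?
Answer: Pow(Add(-635021, Mul(I, Pow(34, Rational(1, 2)))), Rational(1, 2)) ≈ Add(0.004, Mul(796.88, I))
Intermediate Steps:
Function('Q')(b, K) = Add(3, Mul(K, Pow(b, 2))) (Function('Q')(b, K) = Add(3, Mul(Mul(K, b), b)) = Add(3, Mul(K, Pow(b, 2))))
Function('F')(X) = Pow(X, Rational(1, 2)) (Function('F')(X) = Pow(Add(X, 0), Rational(1, 2)) = Pow(X, Rational(1, 2)))
g = -635021 (g = Add(Add(3, Mul(-126, Pow(71, 2))), Mul(142, Pow(1, -1))) = Add(Add(3, Mul(-126, 5041)), Mul(142, 1)) = Add(Add(3, -635166), 142) = Add(-635163, 142) = -635021)
Pow(Add(g, Function('F')(Mul(-2, 17))), Rational(1, 2)) = Pow(Add(-635021, Pow(Mul(-2, 17), Rational(1, 2))), Rational(1, 2)) = Pow(Add(-635021, Pow(-34, Rational(1, 2))), Rational(1, 2)) = Pow(Add(-635021, Mul(I, Pow(34, Rational(1, 2)))), Rational(1, 2))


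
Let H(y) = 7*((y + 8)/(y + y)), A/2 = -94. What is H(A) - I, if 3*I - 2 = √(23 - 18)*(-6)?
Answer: 757/282 + 2*√5 ≈ 7.1565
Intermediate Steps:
A = -188 (A = 2*(-94) = -188)
I = ⅔ - 2*√5 (I = ⅔ + (√(23 - 18)*(-6))/3 = ⅔ + (√5*(-6))/3 = ⅔ + (-6*√5)/3 = ⅔ - 2*√5 ≈ -3.8055)
H(y) = 7*(8 + y)/(2*y) (H(y) = 7*((8 + y)/((2*y))) = 7*((8 + y)*(1/(2*y))) = 7*((8 + y)/(2*y)) = 7*(8 + y)/(2*y))
H(A) - I = (7/2 + 28/(-188)) - (⅔ - 2*√5) = (7/2 + 28*(-1/188)) + (-⅔ + 2*√5) = (7/2 - 7/47) + (-⅔ + 2*√5) = 315/94 + (-⅔ + 2*√5) = 757/282 + 2*√5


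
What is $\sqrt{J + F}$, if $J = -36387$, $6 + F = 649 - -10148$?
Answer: $18 i \sqrt{79} \approx 159.99 i$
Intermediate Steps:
$F = 10791$ ($F = -6 + \left(649 - -10148\right) = -6 + \left(649 + 10148\right) = -6 + 10797 = 10791$)
$\sqrt{J + F} = \sqrt{-36387 + 10791} = \sqrt{-25596} = 18 i \sqrt{79}$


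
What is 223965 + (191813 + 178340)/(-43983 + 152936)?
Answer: 24402028798/108953 ≈ 2.2397e+5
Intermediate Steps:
223965 + (191813 + 178340)/(-43983 + 152936) = 223965 + 370153/108953 = 24402028798/108953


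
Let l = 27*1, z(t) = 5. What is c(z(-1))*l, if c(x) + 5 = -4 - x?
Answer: -378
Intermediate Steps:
c(x) = -9 - x (c(x) = -5 + (-4 - x) = -9 - x)
l = 27
c(z(-1))*l = (-9 - 1*5)*27 = (-9 - 5)*27 = -14*27 = -378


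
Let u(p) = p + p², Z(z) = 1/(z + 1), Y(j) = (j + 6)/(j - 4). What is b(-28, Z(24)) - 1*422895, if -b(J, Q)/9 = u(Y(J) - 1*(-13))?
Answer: -108724305/256 ≈ -4.2470e+5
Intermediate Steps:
Y(j) = (6 + j)/(-4 + j)
Z(z) = 1/(1 + z)
b(J, Q) = -9*(13 + (6 + J)/(-4 + J))*(14 + (6 + J)/(-4 + J)) (b(J, Q) = -9*((6 + J)/(-4 + J) - 1*(-13))*(1 + ((6 + J)/(-4 + J) - 1*(-13))) = -9*((6 + J)/(-4 + J) + 13)*(1 + ((6 + J)/(-4 + J) + 13)) = -9*(13 + (6 + J)/(-4 + J))*(1 + (13 + (6 + J)/(-4 + J))) = -9*(13 + (6 + J)/(-4 + J))*(14 + (6 + J)/(-4 + J)))
b(-28, Z(24)) - 1*422895 = -90*(-23 + 7*(-28))*(-10 + 3*(-28))/(-4 - 28)² - 1*422895 = -90*(-23 - 196)*(-10 - 84)/(-32)² - 422895 = -90*1/1024*(-219)*(-94) - 422895 = -463185/256 - 422895 = -108724305/256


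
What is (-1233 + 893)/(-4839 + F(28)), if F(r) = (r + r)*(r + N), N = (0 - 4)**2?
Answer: 68/475 ≈ 0.14316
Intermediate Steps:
N = 16 (N = (-4)**2 = 16)
F(r) = 2*r*(16 + r) (F(r) = (r + r)*(r + 16) = (2*r)*(16 + r) = 2*r*(16 + r))
(-1233 + 893)/(-4839 + F(28)) = (-1233 + 893)/(-4839 + 2*28*(16 + 28)) = -340/(-4839 + 2*28*44) = -340/(-4839 + 2464) = -340/(-2375) = -340*(-1/2375) = 68/475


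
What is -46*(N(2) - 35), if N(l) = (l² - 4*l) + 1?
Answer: 1748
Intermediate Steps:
N(l) = 1 + l² - 4*l
-46*(N(2) - 35) = -46*((1 + 2² - 4*2) - 35) = -46*((1 + 4 - 8) - 35) = -46*(-3 - 35) = -46*(-38) = 1748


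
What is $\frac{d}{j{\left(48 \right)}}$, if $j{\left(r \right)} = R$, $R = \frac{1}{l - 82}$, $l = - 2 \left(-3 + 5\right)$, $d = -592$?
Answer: $50912$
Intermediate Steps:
$l = -4$ ($l = \left(-2\right) 2 = -4$)
$R = - \frac{1}{86}$ ($R = \frac{1}{-4 - 82} = \frac{1}{-86} = - \frac{1}{86} \approx -0.011628$)
$j{\left(r \right)} = - \frac{1}{86}$
$\frac{d}{j{\left(48 \right)}} = - \frac{592}{- \frac{1}{86}} = \left(-592\right) \left(-86\right) = 50912$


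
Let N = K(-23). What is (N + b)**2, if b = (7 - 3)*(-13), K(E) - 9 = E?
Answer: 4356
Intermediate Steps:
K(E) = 9 + E
b = -52 (b = 4*(-13) = -52)
N = -14 (N = 9 - 23 = -14)
(N + b)**2 = (-14 - 52)**2 = (-66)**2 = 4356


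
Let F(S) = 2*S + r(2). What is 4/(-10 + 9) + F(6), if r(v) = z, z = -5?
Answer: 3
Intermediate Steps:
r(v) = -5
F(S) = -5 + 2*S (F(S) = 2*S - 5 = -5 + 2*S)
4/(-10 + 9) + F(6) = 4/(-10 + 9) + (-5 + 2*6) = 4/(-1) + (-5 + 12) = -1*4 + 7 = -4 + 7 = 3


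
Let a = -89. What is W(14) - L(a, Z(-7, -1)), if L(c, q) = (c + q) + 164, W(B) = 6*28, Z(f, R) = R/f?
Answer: 650/7 ≈ 92.857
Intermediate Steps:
W(B) = 168
L(c, q) = 164 + c + q
W(14) - L(a, Z(-7, -1)) = 168 - (164 - 89 - 1/(-7)) = 168 - (164 - 89 - 1*(-⅐)) = 168 - (164 - 89 + ⅐) = 168 - 1*526/7 = 168 - 526/7 = 650/7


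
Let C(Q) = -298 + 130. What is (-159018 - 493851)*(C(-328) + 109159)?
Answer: -71156845179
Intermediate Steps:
C(Q) = -168
(-159018 - 493851)*(C(-328) + 109159) = (-159018 - 493851)*(-168 + 109159) = -652869*108991 = -71156845179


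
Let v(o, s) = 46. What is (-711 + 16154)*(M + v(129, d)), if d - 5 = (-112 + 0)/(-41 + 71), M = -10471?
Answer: -160993275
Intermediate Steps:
d = 19/15 (d = 5 + (-112 + 0)/(-41 + 71) = 5 - 112/30 = 5 - 112*1/30 = 5 - 56/15 = 19/15 ≈ 1.2667)
(-711 + 16154)*(M + v(129, d)) = (-711 + 16154)*(-10471 + 46) = 15443*(-10425) = -160993275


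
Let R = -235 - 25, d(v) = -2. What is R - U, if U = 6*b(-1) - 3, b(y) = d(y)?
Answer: -245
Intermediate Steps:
b(y) = -2
R = -260
U = -15 (U = 6*(-2) - 3 = -12 - 3 = -15)
R - U = -260 - 1*(-15) = -260 + 15 = -245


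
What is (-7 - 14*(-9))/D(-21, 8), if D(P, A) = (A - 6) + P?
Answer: -119/19 ≈ -6.2632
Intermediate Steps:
D(P, A) = -6 + A + P (D(P, A) = (-6 + A) + P = -6 + A + P)
(-7 - 14*(-9))/D(-21, 8) = (-7 - 14*(-9))/(-6 + 8 - 21) = (-7 + 126)/(-19) = 119*(-1/19) = -119/19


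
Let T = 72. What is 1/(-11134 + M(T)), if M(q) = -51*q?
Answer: -1/14806 ≈ -6.7540e-5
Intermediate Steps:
1/(-11134 + M(T)) = 1/(-11134 - 51*72) = 1/(-11134 - 3672) = 1/(-14806) = -1/14806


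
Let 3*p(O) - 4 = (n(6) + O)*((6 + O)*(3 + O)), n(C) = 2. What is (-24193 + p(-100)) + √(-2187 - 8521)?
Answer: -966139/3 + 2*I*√2677 ≈ -3.2205e+5 + 103.48*I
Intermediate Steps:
p(O) = 4/3 + (2 + O)*(3 + O)*(6 + O)/3 (p(O) = 4/3 + ((2 + O)*((6 + O)*(3 + O)))/3 = 4/3 + ((2 + O)*((3 + O)*(6 + O)))/3 = 4/3 + ((2 + O)*(3 + O)*(6 + O))/3 = 4/3 + (2 + O)*(3 + O)*(6 + O)/3)
(-24193 + p(-100)) + √(-2187 - 8521) = (-24193 + (40/3 + 12*(-100) + (⅓)*(-100)³ + (11/3)*(-100)²)) + √(-2187 - 8521) = (-24193 + (40/3 - 1200 + (⅓)*(-1000000) + (11/3)*10000)) + √(-10708) = (-24193 + (40/3 - 1200 - 1000000/3 + 110000/3)) + 2*I*√2677 = (-24193 - 893560/3) + 2*I*√2677 = -966139/3 + 2*I*√2677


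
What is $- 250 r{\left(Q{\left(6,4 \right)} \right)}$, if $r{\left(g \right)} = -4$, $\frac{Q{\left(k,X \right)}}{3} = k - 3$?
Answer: $1000$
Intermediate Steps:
$Q{\left(k,X \right)} = -9 + 3 k$ ($Q{\left(k,X \right)} = 3 \left(k - 3\right) = 3 \left(-3 + k\right) = -9 + 3 k$)
$- 250 r{\left(Q{\left(6,4 \right)} \right)} = \left(-250\right) \left(-4\right) = 1000$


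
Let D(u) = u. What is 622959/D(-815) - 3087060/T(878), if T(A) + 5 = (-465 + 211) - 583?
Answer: 995711211/343115 ≈ 2902.0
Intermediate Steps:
T(A) = -842 (T(A) = -5 + ((-465 + 211) - 583) = -5 + (-254 - 583) = -5 - 837 = -842)
622959/D(-815) - 3087060/T(878) = 622959/(-815) - 3087060/(-842) = 622959*(-1/815) - 3087060*(-1/842) = -622959/815 + 1543530/421 = 995711211/343115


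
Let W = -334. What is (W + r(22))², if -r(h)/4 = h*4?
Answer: 470596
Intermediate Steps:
r(h) = -16*h (r(h) = -4*h*4 = -16*h)
(W + r(22))² = (-334 - 16*22)² = (-334 - 352)² = (-686)² = 470596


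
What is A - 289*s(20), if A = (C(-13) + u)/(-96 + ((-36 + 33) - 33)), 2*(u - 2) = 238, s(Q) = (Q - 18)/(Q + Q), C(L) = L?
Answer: -3359/220 ≈ -15.268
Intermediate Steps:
s(Q) = (-18 + Q)/(2*Q) (s(Q) = (-18 + Q)/((2*Q)) = (-18 + Q)*(1/(2*Q)) = (-18 + Q)/(2*Q))
u = 121 (u = 2 + (1/2)*238 = 2 + 119 = 121)
A = -9/11 (A = (-13 + 121)/(-96 + ((-36 + 33) - 33)) = 108/(-96 + (-3 - 33)) = 108/(-96 - 36) = 108/(-132) = 108*(-1/132) = -9/11 ≈ -0.81818)
A - 289*s(20) = -9/11 - 289*(-18 + 20)/(2*20) = -9/11 - 289*2/(2*20) = -9/11 - 289*1/20 = -9/11 - 289/20 = -3359/220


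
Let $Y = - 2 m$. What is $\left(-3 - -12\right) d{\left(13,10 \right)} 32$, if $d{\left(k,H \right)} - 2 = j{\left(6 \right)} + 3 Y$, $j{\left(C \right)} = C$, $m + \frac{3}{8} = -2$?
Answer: $6408$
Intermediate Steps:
$m = - \frac{19}{8}$ ($m = - \frac{3}{8} - 2 = - \frac{19}{8} \approx -2.375$)
$Y = \frac{19}{4}$ ($Y = \left(-2\right) \left(- \frac{19}{8}\right) = \frac{19}{4} \approx 4.75$)
$d{\left(k,H \right)} = \frac{89}{4}$ ($d{\left(k,H \right)} = 2 + \left(6 + 3 \cdot \frac{19}{4}\right) = 2 + \left(6 + \frac{57}{4}\right) = 2 + \frac{81}{4} = \frac{89}{4}$)
$\left(-3 - -12\right) d{\left(13,10 \right)} 32 = \left(-3 - -12\right) \frac{89}{4} \cdot 32 = \left(-3 + 12\right) 712 = 9 \cdot 712 = 6408$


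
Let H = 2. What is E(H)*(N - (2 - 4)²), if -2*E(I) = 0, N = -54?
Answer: 0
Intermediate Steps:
E(I) = 0 (E(I) = -½*0 = 0)
E(H)*(N - (2 - 4)²) = 0*(-54 - (2 - 4)²) = 0*(-54 - 1*(-2)²) = 0*(-54 - 1*4) = 0*(-54 - 4) = 0*(-58) = 0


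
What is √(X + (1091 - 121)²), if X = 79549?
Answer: √1020449 ≈ 1010.2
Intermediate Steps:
√(X + (1091 - 121)²) = √(79549 + (1091 - 121)²) = √(79549 + 970²) = √(79549 + 940900) = √1020449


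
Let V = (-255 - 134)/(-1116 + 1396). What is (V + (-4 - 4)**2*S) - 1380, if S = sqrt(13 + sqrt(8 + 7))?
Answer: -386789/280 + 64*sqrt(13 + sqrt(15)) ≈ -1118.5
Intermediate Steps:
V = -389/280 ≈ -1.3893
S = sqrt(13 + sqrt(15)) ≈ 4.1077
(V + (-4 - 4)**2*S) - 1380 = (-389/280 + (-4 - 4)**2*sqrt(13 + sqrt(15))) - 1380 = (-389/280 + (-8)**2*sqrt(13 + sqrt(15))) - 1380 = (-389/280 + 64*sqrt(13 + sqrt(15))) - 1380 = -386789/280 + 64*sqrt(13 + sqrt(15))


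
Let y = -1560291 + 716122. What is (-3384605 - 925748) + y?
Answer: -5154522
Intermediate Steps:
y = -844169
(-3384605 - 925748) + y = (-3384605 - 925748) - 844169 = -4310353 - 844169 = -5154522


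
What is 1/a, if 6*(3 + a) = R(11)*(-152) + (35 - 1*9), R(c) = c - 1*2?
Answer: -3/680 ≈ -0.0044118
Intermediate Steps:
R(c) = -2 + c (R(c) = c - 2 = -2 + c)
a = -680/3 (a = -3 + ((-2 + 11)*(-152) + (35 - 1*9))/6 = -3 + (9*(-152) + (35 - 9))/6 = -3 + (-1368 + 26)/6 = -3 + (⅙)*(-1342) = -3 - 671/3 = -680/3 ≈ -226.67)
1/a = 1/(-680/3) = -3/680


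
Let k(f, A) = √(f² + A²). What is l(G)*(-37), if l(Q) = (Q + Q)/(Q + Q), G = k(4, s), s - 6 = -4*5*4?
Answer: -37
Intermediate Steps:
s = -74 (s = 6 - 4*5*4 = 6 - 20*4 = 6 - 80 = -74)
k(f, A) = √(A² + f²)
G = 2*√1373 (G = √((-74)² + 4²) = √(5476 + 16) = √5492 = 2*√1373 ≈ 74.108)
l(Q) = 1 (l(Q) = (2*Q)/((2*Q)) = (2*Q)*(1/(2*Q)) = 1)
l(G)*(-37) = 1*(-37) = -37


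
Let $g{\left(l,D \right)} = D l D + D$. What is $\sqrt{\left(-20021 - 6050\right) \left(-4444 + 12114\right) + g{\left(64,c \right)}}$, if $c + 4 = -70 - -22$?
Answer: $i \sqrt{199791566} \approx 14135.0 i$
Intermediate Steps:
$c = -52$ ($c = -4 - 48 = -52$)
$g{\left(l,D \right)} = D + l D^{2}$ ($g{\left(l,D \right)} = l D^{2} + D = D + l D^{2}$)
$\sqrt{\left(-20021 - 6050\right) \left(-4444 + 12114\right) + g{\left(64,c \right)}} = \sqrt{\left(-20021 - 6050\right) \left(-4444 + 12114\right) - 52 \left(1 - 3328\right)} = \sqrt{\left(-26071\right) 7670 - 52 \left(1 - 3328\right)} = \sqrt{-199964570 - -173004} = \sqrt{-199964570 + 173004} = \sqrt{-199791566} = i \sqrt{199791566}$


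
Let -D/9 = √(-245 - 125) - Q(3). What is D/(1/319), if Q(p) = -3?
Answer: -8613 - 2871*I*√370 ≈ -8613.0 - 55225.0*I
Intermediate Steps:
D = -27 - 9*I*√370 (D = -9*(√(-245 - 125) - 1*(-3)) = -9*(√(-370) + 3) = -9*(I*√370 + 3) = -9*(3 + I*√370) = -27 - 9*I*√370 ≈ -27.0 - 173.12*I)
D/(1/319) = (-27 - 9*I*√370)/(1/319) = (-27 - 9*I*√370)*319 = -8613 - 2871*I*√370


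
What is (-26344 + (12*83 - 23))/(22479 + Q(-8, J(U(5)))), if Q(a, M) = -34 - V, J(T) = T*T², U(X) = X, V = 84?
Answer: -25371/22361 ≈ -1.1346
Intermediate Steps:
J(T) = T³
Q(a, M) = -118 (Q(a, M) = -34 - 1*84 = -34 - 84 = -118)
(-26344 + (12*83 - 23))/(22479 + Q(-8, J(U(5)))) = (-26344 + (12*83 - 23))/(22479 - 118) = (-26344 + (996 - 23))/22361 = (-26344 + 973)*(1/22361) = -25371*1/22361 = -25371/22361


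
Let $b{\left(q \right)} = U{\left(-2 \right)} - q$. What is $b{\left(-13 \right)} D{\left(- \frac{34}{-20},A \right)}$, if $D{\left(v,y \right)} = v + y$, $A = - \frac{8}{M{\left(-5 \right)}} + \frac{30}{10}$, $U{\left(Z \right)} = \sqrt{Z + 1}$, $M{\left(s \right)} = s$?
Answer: $\frac{819}{10} + \frac{63 i}{10} \approx 81.9 + 6.3 i$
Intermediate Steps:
$U{\left(Z \right)} = \sqrt{1 + Z}$
$b{\left(q \right)} = i - q$ ($b{\left(q \right)} = \sqrt{1 - 2} - q = \sqrt{-1} - q = i - q$)
$A = \frac{23}{5}$ ($A = - \frac{8}{-5} + \frac{30}{10} = \left(-8\right) \left(- \frac{1}{5}\right) + 30 \cdot \frac{1}{10} = \frac{8}{5} + 3 = \frac{23}{5} \approx 4.6$)
$b{\left(-13 \right)} D{\left(- \frac{34}{-20},A \right)} = \left(i - -13\right) \left(- \frac{34}{-20} + \frac{23}{5}\right) = \left(i + 13\right) \left(\left(-34\right) \left(- \frac{1}{20}\right) + \frac{23}{5}\right) = \left(13 + i\right) \left(\frac{17}{10} + \frac{23}{5}\right) = \left(13 + i\right) \frac{63}{10} = \frac{819}{10} + \frac{63 i}{10}$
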